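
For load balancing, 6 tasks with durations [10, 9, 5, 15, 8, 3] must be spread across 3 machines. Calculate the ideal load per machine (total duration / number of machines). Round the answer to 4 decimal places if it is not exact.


Total processing time = 10 + 9 + 5 + 15 + 8 + 3 = 50
Number of machines = 3
Ideal balanced load = 50 / 3 = 16.6667

16.6667


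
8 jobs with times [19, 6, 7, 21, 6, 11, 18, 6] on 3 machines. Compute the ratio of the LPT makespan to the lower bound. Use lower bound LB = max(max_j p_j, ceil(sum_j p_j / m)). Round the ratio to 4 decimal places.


LPT order: [21, 19, 18, 11, 7, 6, 6, 6]
Machine loads after assignment: [33, 32, 29]
LPT makespan = 33
Lower bound = max(max_job, ceil(total/3)) = max(21, 32) = 32
Ratio = 33 / 32 = 1.0313

1.0313


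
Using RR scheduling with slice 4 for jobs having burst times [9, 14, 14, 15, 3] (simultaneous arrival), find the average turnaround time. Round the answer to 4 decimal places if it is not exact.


Time quantum = 4
Execution trace:
  J1 runs 4 units, time = 4
  J2 runs 4 units, time = 8
  J3 runs 4 units, time = 12
  J4 runs 4 units, time = 16
  J5 runs 3 units, time = 19
  J1 runs 4 units, time = 23
  J2 runs 4 units, time = 27
  J3 runs 4 units, time = 31
  J4 runs 4 units, time = 35
  J1 runs 1 units, time = 36
  J2 runs 4 units, time = 40
  J3 runs 4 units, time = 44
  J4 runs 4 units, time = 48
  J2 runs 2 units, time = 50
  J3 runs 2 units, time = 52
  J4 runs 3 units, time = 55
Finish times: [36, 50, 52, 55, 19]
Average turnaround = 212/5 = 42.4

42.4


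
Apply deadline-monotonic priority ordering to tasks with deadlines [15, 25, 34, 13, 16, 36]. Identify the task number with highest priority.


Sort tasks by relative deadline (ascending):
  Task 4: deadline = 13
  Task 1: deadline = 15
  Task 5: deadline = 16
  Task 2: deadline = 25
  Task 3: deadline = 34
  Task 6: deadline = 36
Priority order (highest first): [4, 1, 5, 2, 3, 6]
Highest priority task = 4

4


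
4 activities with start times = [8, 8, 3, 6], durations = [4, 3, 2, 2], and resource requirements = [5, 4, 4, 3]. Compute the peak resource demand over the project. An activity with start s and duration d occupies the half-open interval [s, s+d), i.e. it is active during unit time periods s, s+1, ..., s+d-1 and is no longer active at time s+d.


Each activity i is active on [start_i, start_i + duration_i).
Compute total resource usage per time slot:
  t=0: active resources = [], total = 0
  t=1: active resources = [], total = 0
  t=2: active resources = [], total = 0
  t=3: active resources = [4], total = 4
  t=4: active resources = [4], total = 4
  t=5: active resources = [], total = 0
  t=6: active resources = [3], total = 3
  t=7: active resources = [3], total = 3
  t=8: active resources = [5, 4], total = 9
  t=9: active resources = [5, 4], total = 9
  t=10: active resources = [5, 4], total = 9
  t=11: active resources = [5], total = 5
Peak resource demand = 9

9


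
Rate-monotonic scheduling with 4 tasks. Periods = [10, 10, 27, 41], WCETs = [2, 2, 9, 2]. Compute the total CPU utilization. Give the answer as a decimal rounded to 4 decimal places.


Compute individual utilizations (exact fractions):
  Task 1: C/T = 2/10 = 1/5 (approx. 0.2)
  Task 2: C/T = 2/10 = 1/5 (approx. 0.2)
  Task 3: C/T = 9/27 = 1/3 (approx. 0.3333)
  Task 4: C/T = 2/41 (approx. 0.0488)
Total utilization U = 1/5 + 1/5 + 1/3 + 2/41 = 481/615
Rounded to 4 decimal places: U = 0.7821
RM (Liu & Layland) bound for 4 tasks = 0.756828; compare with U = 481/615 (approx. 0.782114)
bound < U <= 1, so the RM sufficient condition is not met (inconclusive; an exact test such as response-time analysis is needed).

0.7821


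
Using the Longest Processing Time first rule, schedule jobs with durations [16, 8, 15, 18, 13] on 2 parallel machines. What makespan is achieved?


Sort jobs in decreasing order (LPT): [18, 16, 15, 13, 8]
Assign each job to the least loaded machine:
  Machine 1: jobs [18, 13, 8], load = 39
  Machine 2: jobs [16, 15], load = 31
Makespan = max load = 39

39


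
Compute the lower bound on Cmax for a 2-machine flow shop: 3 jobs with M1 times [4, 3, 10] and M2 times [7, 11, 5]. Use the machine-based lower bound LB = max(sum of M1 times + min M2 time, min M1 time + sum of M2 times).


LB1 = sum(M1 times) + min(M2 times) = 17 + 5 = 22
LB2 = min(M1 times) + sum(M2 times) = 3 + 23 = 26
Lower bound = max(LB1, LB2) = max(22, 26) = 26

26


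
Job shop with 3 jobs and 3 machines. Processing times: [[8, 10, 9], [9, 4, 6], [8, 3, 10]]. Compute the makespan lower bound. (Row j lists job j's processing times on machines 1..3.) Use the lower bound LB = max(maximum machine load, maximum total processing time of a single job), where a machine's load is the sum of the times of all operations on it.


Machine loads:
  Machine 1: 8 + 9 + 8 = 25
  Machine 2: 10 + 4 + 3 = 17
  Machine 3: 9 + 6 + 10 = 25
Max machine load = 25
Job totals:
  Job 1: 27
  Job 2: 19
  Job 3: 21
Max job total = 27
Lower bound = max(25, 27) = 27

27


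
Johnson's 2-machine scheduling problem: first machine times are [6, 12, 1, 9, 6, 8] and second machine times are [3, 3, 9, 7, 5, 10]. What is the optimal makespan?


Apply Johnson's rule:
  Group 1 (a <= b): [(3, 1, 9), (6, 8, 10)]
  Group 2 (a > b): [(4, 9, 7), (5, 6, 5), (1, 6, 3), (2, 12, 3)]
Optimal job order: [3, 6, 4, 5, 1, 2]
Schedule:
  Job 3: M1 done at 1, M2 done at 10
  Job 6: M1 done at 9, M2 done at 20
  Job 4: M1 done at 18, M2 done at 27
  Job 5: M1 done at 24, M2 done at 32
  Job 1: M1 done at 30, M2 done at 35
  Job 2: M1 done at 42, M2 done at 45
Makespan = 45

45


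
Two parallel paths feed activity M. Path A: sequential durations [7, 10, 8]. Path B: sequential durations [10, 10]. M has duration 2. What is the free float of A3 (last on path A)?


ES(A3) = sum of predecessors on chain A = 17
EF(A3) = ES + duration = 17 + 8 = 25
Successor of A3 is M. ES(M) = max(sum(A), sum(B)) = max(25, 20) = 25
Free float = ES(successor) - EF(current) = 25 - 25 = 0

0


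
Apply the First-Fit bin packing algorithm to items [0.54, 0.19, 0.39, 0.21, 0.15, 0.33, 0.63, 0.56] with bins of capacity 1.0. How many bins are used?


Place items sequentially using First-Fit:
  Item 0.54 -> new Bin 1
  Item 0.19 -> Bin 1 (now 0.73)
  Item 0.39 -> new Bin 2
  Item 0.21 -> Bin 1 (now 0.94)
  Item 0.15 -> Bin 2 (now 0.54)
  Item 0.33 -> Bin 2 (now 0.87)
  Item 0.63 -> new Bin 3
  Item 0.56 -> new Bin 4
Total bins used = 4

4


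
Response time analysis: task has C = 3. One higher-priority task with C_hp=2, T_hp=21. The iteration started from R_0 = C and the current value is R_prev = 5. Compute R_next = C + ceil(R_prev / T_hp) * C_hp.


R_next = C + ceil(R_prev / T_hp) * C_hp
ceil(5 / 21) = ceil(0.2381) = 1
Interference = 1 * 2 = 2
R_next = 3 + 2 = 5
R_next = R_prev, so the iteration has converged (response time = 5).

5


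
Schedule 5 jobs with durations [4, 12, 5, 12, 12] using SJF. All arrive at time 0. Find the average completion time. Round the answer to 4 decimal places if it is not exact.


SJF order (ascending): [4, 5, 12, 12, 12]
Completion times:
  Job 1: burst=4, C=4
  Job 2: burst=5, C=9
  Job 3: burst=12, C=21
  Job 4: burst=12, C=33
  Job 5: burst=12, C=45
Average completion = 112/5 = 22.4

22.4


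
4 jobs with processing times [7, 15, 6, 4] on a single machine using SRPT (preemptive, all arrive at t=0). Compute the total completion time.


Since all jobs arrive at t=0, SRPT equals SPT ordering.
SPT order: [4, 6, 7, 15]
Completion times:
  Job 1: p=4, C=4
  Job 2: p=6, C=10
  Job 3: p=7, C=17
  Job 4: p=15, C=32
Total completion time = 4 + 10 + 17 + 32 = 63

63


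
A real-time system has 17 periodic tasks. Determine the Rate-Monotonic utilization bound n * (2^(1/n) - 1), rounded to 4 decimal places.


Compute 2^(1/17) = 1.0416160107
Subtract 1: 1.0416160107 - 1 = 0.0416160107
Multiply by n: 17 * 0.0416160107 = 0.7074721819
Round to 4 dp: 0.7075

0.7075


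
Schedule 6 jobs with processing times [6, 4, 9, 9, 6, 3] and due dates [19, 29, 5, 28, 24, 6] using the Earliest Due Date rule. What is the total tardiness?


Sort by due date (EDD order): [(9, 5), (3, 6), (6, 19), (6, 24), (9, 28), (4, 29)]
Compute completion times and tardiness:
  Job 1: p=9, d=5, C=9, tardiness=max(0,9-5)=4
  Job 2: p=3, d=6, C=12, tardiness=max(0,12-6)=6
  Job 3: p=6, d=19, C=18, tardiness=max(0,18-19)=0
  Job 4: p=6, d=24, C=24, tardiness=max(0,24-24)=0
  Job 5: p=9, d=28, C=33, tardiness=max(0,33-28)=5
  Job 6: p=4, d=29, C=37, tardiness=max(0,37-29)=8
Total tardiness = 23

23


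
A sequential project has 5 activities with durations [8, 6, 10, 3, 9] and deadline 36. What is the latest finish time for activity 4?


LF(activity 4) = deadline - sum of successor durations
Successors: activities 5 through 5 with durations [9]
Sum of successor durations = 9
LF = 36 - 9 = 27

27


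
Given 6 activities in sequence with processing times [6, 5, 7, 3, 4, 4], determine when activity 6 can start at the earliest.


Activity 6 starts after activities 1 through 5 complete.
Predecessor durations: [6, 5, 7, 3, 4]
ES = 6 + 5 + 7 + 3 + 4 = 25

25


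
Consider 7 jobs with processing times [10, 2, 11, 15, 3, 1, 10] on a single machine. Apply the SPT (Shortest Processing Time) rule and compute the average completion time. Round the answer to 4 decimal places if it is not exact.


Sort jobs by processing time (SPT order): [1, 2, 3, 10, 10, 11, 15]
Compute completion times sequentially:
  Job 1: processing = 1, completes at 1
  Job 2: processing = 2, completes at 3
  Job 3: processing = 3, completes at 6
  Job 4: processing = 10, completes at 16
  Job 5: processing = 10, completes at 26
  Job 6: processing = 11, completes at 37
  Job 7: processing = 15, completes at 52
Sum of completion times = 141
Average completion time = 141/7 = 20.1429

20.1429


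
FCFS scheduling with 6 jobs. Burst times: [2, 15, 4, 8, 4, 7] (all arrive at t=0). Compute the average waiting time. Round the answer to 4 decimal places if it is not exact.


FCFS order (as given): [2, 15, 4, 8, 4, 7]
Waiting times:
  Job 1: wait = 0
  Job 2: wait = 2
  Job 3: wait = 17
  Job 4: wait = 21
  Job 5: wait = 29
  Job 6: wait = 33
Sum of waiting times = 102
Average waiting time = 102/6 = 17.0

17.0


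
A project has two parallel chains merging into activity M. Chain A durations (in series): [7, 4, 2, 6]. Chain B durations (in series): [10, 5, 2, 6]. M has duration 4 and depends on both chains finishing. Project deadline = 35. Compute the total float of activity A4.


Forward pass: ES(A4) = sum of predecessors on chain A = 13
EF = ES + duration = 13 + 6 = 19
Backward pass: LF(M) = deadline = 35; LS(M) = 35 - 4 = 31
LF(A4) = LS(M) - sum(successors on chain A) = 31 - 0 = 31
LS = LF - duration = 31 - 6 = 25
Total float = LS - ES = 25 - 13 = 12

12


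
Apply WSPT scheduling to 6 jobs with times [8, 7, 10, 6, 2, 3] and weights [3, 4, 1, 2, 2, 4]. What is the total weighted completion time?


Compute p/w ratios and sort ascending (WSPT): [(3, 4), (2, 2), (7, 4), (8, 3), (6, 2), (10, 1)]
Compute weighted completion times:
  Job (p=3,w=4): C=3, w*C=4*3=12
  Job (p=2,w=2): C=5, w*C=2*5=10
  Job (p=7,w=4): C=12, w*C=4*12=48
  Job (p=8,w=3): C=20, w*C=3*20=60
  Job (p=6,w=2): C=26, w*C=2*26=52
  Job (p=10,w=1): C=36, w*C=1*36=36
Total weighted completion time = 218

218


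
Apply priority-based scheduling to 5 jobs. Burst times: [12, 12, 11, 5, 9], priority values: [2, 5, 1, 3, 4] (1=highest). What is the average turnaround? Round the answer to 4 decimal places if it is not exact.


Sort by priority (ascending = highest first):
Order: [(1, 11), (2, 12), (3, 5), (4, 9), (5, 12)]
Completion times:
  Priority 1, burst=11, C=11
  Priority 2, burst=12, C=23
  Priority 3, burst=5, C=28
  Priority 4, burst=9, C=37
  Priority 5, burst=12, C=49
Average turnaround = 148/5 = 29.6

29.6


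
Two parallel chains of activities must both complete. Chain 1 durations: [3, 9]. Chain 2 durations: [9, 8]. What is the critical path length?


Path A total = 3 + 9 = 12
Path B total = 9 + 8 = 17
Critical path = longest path = max(12, 17) = 17

17


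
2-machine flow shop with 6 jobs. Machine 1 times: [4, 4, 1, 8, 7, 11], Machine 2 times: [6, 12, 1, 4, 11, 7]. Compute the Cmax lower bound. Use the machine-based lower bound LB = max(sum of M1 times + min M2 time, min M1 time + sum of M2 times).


LB1 = sum(M1 times) + min(M2 times) = 35 + 1 = 36
LB2 = min(M1 times) + sum(M2 times) = 1 + 41 = 42
Lower bound = max(LB1, LB2) = max(36, 42) = 42

42


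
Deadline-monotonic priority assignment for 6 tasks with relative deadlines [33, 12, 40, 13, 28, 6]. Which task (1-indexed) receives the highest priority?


Sort tasks by relative deadline (ascending):
  Task 6: deadline = 6
  Task 2: deadline = 12
  Task 4: deadline = 13
  Task 5: deadline = 28
  Task 1: deadline = 33
  Task 3: deadline = 40
Priority order (highest first): [6, 2, 4, 5, 1, 3]
Highest priority task = 6

6


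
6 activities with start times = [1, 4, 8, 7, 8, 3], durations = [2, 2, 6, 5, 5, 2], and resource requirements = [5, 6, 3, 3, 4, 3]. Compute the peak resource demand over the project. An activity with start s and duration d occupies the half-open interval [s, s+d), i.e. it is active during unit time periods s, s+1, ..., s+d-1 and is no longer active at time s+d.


Each activity i is active on [start_i, start_i + duration_i).
Compute total resource usage per time slot:
  t=0: active resources = [], total = 0
  t=1: active resources = [5], total = 5
  t=2: active resources = [5], total = 5
  t=3: active resources = [3], total = 3
  t=4: active resources = [6, 3], total = 9
  t=5: active resources = [6], total = 6
  t=6: active resources = [], total = 0
  t=7: active resources = [3], total = 3
  t=8: active resources = [3, 3, 4], total = 10
  t=9: active resources = [3, 3, 4], total = 10
  t=10: active resources = [3, 3, 4], total = 10
  t=11: active resources = [3, 3, 4], total = 10
  t=12: active resources = [3, 4], total = 7
  t=13: active resources = [3], total = 3
Peak resource demand = 10

10


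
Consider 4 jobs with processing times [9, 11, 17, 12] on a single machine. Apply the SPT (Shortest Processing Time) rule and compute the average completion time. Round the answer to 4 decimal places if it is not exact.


Sort jobs by processing time (SPT order): [9, 11, 12, 17]
Compute completion times sequentially:
  Job 1: processing = 9, completes at 9
  Job 2: processing = 11, completes at 20
  Job 3: processing = 12, completes at 32
  Job 4: processing = 17, completes at 49
Sum of completion times = 110
Average completion time = 110/4 = 27.5

27.5


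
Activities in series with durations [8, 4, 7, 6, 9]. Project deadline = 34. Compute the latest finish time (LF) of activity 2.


LF(activity 2) = deadline - sum of successor durations
Successors: activities 3 through 5 with durations [7, 6, 9]
Sum of successor durations = 22
LF = 34 - 22 = 12

12


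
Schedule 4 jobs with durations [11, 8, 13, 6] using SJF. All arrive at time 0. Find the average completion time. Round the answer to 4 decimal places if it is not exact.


SJF order (ascending): [6, 8, 11, 13]
Completion times:
  Job 1: burst=6, C=6
  Job 2: burst=8, C=14
  Job 3: burst=11, C=25
  Job 4: burst=13, C=38
Average completion = 83/4 = 20.75

20.75


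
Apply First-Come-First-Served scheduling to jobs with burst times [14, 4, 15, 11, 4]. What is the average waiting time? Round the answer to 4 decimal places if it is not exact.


FCFS order (as given): [14, 4, 15, 11, 4]
Waiting times:
  Job 1: wait = 0
  Job 2: wait = 14
  Job 3: wait = 18
  Job 4: wait = 33
  Job 5: wait = 44
Sum of waiting times = 109
Average waiting time = 109/5 = 21.8

21.8


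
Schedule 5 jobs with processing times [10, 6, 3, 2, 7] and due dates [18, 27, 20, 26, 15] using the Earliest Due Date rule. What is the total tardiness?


Sort by due date (EDD order): [(7, 15), (10, 18), (3, 20), (2, 26), (6, 27)]
Compute completion times and tardiness:
  Job 1: p=7, d=15, C=7, tardiness=max(0,7-15)=0
  Job 2: p=10, d=18, C=17, tardiness=max(0,17-18)=0
  Job 3: p=3, d=20, C=20, tardiness=max(0,20-20)=0
  Job 4: p=2, d=26, C=22, tardiness=max(0,22-26)=0
  Job 5: p=6, d=27, C=28, tardiness=max(0,28-27)=1
Total tardiness = 1

1


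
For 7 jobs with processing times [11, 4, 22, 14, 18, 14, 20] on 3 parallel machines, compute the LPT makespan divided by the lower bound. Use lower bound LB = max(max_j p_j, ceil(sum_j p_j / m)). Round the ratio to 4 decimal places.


LPT order: [22, 20, 18, 14, 14, 11, 4]
Machine loads after assignment: [33, 34, 36]
LPT makespan = 36
Lower bound = max(max_job, ceil(total/3)) = max(22, 35) = 35
Ratio = 36 / 35 = 1.0286

1.0286


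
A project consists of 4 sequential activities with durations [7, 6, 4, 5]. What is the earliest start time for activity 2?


Activity 2 starts after activities 1 through 1 complete.
Predecessor durations: [7]
ES = 7 = 7

7


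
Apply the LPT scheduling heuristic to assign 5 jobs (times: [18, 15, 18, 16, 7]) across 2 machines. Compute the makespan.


Sort jobs in decreasing order (LPT): [18, 18, 16, 15, 7]
Assign each job to the least loaded machine:
  Machine 1: jobs [18, 16], load = 34
  Machine 2: jobs [18, 15, 7], load = 40
Makespan = max load = 40

40


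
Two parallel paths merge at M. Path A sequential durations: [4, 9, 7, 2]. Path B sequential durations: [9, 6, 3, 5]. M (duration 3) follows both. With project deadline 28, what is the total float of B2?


Forward pass: ES(B2) = sum of predecessors on chain B = 9
EF = ES + duration = 9 + 6 = 15
Backward pass: LF(M) = deadline = 28; LS(M) = 28 - 3 = 25
LF(B2) = LS(M) - sum(successors on chain B) = 25 - 8 = 17
LS = LF - duration = 17 - 6 = 11
Total float = LS - ES = 11 - 9 = 2

2


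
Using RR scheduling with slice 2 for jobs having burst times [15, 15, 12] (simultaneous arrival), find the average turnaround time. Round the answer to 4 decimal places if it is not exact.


Time quantum = 2
Execution trace:
  J1 runs 2 units, time = 2
  J2 runs 2 units, time = 4
  J3 runs 2 units, time = 6
  J1 runs 2 units, time = 8
  J2 runs 2 units, time = 10
  J3 runs 2 units, time = 12
  J1 runs 2 units, time = 14
  J2 runs 2 units, time = 16
  J3 runs 2 units, time = 18
  J1 runs 2 units, time = 20
  J2 runs 2 units, time = 22
  J3 runs 2 units, time = 24
  J1 runs 2 units, time = 26
  J2 runs 2 units, time = 28
  J3 runs 2 units, time = 30
  J1 runs 2 units, time = 32
  J2 runs 2 units, time = 34
  J3 runs 2 units, time = 36
  J1 runs 2 units, time = 38
  J2 runs 2 units, time = 40
  J1 runs 1 units, time = 41
  J2 runs 1 units, time = 42
Finish times: [41, 42, 36]
Average turnaround = 119/3 = 39.6667

39.6667


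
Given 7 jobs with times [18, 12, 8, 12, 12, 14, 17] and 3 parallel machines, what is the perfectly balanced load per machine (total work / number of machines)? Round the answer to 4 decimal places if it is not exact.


Total processing time = 18 + 12 + 8 + 12 + 12 + 14 + 17 = 93
Number of machines = 3
Ideal balanced load = 93 / 3 = 31.0

31.0


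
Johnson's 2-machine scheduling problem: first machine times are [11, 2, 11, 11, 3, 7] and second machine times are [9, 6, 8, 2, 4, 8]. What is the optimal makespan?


Apply Johnson's rule:
  Group 1 (a <= b): [(2, 2, 6), (5, 3, 4), (6, 7, 8)]
  Group 2 (a > b): [(1, 11, 9), (3, 11, 8), (4, 11, 2)]
Optimal job order: [2, 5, 6, 1, 3, 4]
Schedule:
  Job 2: M1 done at 2, M2 done at 8
  Job 5: M1 done at 5, M2 done at 12
  Job 6: M1 done at 12, M2 done at 20
  Job 1: M1 done at 23, M2 done at 32
  Job 3: M1 done at 34, M2 done at 42
  Job 4: M1 done at 45, M2 done at 47
Makespan = 47

47


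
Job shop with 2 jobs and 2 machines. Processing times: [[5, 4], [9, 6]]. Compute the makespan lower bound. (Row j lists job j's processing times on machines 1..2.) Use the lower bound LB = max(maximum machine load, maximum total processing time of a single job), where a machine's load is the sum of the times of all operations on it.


Machine loads:
  Machine 1: 5 + 9 = 14
  Machine 2: 4 + 6 = 10
Max machine load = 14
Job totals:
  Job 1: 9
  Job 2: 15
Max job total = 15
Lower bound = max(14, 15) = 15

15


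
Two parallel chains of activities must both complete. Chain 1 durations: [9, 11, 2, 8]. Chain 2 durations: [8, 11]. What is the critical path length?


Path A total = 9 + 11 + 2 + 8 = 30
Path B total = 8 + 11 = 19
Critical path = longest path = max(30, 19) = 30

30


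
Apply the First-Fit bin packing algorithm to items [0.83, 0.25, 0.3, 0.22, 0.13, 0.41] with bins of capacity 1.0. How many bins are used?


Place items sequentially using First-Fit:
  Item 0.83 -> new Bin 1
  Item 0.25 -> new Bin 2
  Item 0.3 -> Bin 2 (now 0.55)
  Item 0.22 -> Bin 2 (now 0.77)
  Item 0.13 -> Bin 1 (now 0.96)
  Item 0.41 -> new Bin 3
Total bins used = 3

3


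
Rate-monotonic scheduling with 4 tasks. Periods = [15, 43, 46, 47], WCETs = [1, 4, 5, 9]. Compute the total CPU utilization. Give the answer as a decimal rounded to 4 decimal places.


Compute individual utilizations (exact fractions):
  Task 1: C/T = 1/15 (approx. 0.0667)
  Task 2: C/T = 4/43 (approx. 0.093)
  Task 3: C/T = 5/46 (approx. 0.1087)
  Task 4: C/T = 9/47 (approx. 0.1915)
Total utilization U = 1/15 + 4/43 + 5/46 + 9/47 = 641291/1394490
Rounded to 4 decimal places: U = 0.4599
RM (Liu & Layland) bound for 4 tasks = 0.756828; compare with U = 641291/1394490 (approx. 0.459875)
U <= bound, so schedulable by RM sufficient condition.

0.4599


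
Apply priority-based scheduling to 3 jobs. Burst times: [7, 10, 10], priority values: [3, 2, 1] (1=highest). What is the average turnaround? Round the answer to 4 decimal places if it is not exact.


Sort by priority (ascending = highest first):
Order: [(1, 10), (2, 10), (3, 7)]
Completion times:
  Priority 1, burst=10, C=10
  Priority 2, burst=10, C=20
  Priority 3, burst=7, C=27
Average turnaround = 57/3 = 19.0

19.0


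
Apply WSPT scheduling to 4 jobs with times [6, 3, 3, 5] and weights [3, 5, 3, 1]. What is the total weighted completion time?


Compute p/w ratios and sort ascending (WSPT): [(3, 5), (3, 3), (6, 3), (5, 1)]
Compute weighted completion times:
  Job (p=3,w=5): C=3, w*C=5*3=15
  Job (p=3,w=3): C=6, w*C=3*6=18
  Job (p=6,w=3): C=12, w*C=3*12=36
  Job (p=5,w=1): C=17, w*C=1*17=17
Total weighted completion time = 86

86


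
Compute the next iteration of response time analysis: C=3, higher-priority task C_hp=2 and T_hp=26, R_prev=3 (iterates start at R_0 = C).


R_next = C + ceil(R_prev / T_hp) * C_hp
ceil(3 / 26) = ceil(0.1154) = 1
Interference = 1 * 2 = 2
R_next = 3 + 2 = 5

5


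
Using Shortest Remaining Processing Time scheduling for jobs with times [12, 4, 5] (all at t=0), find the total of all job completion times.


Since all jobs arrive at t=0, SRPT equals SPT ordering.
SPT order: [4, 5, 12]
Completion times:
  Job 1: p=4, C=4
  Job 2: p=5, C=9
  Job 3: p=12, C=21
Total completion time = 4 + 9 + 21 = 34

34


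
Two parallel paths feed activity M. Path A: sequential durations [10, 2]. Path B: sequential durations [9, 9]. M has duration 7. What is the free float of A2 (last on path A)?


ES(A2) = sum of predecessors on chain A = 10
EF(A2) = ES + duration = 10 + 2 = 12
Successor of A2 is M. ES(M) = max(sum(A), sum(B)) = max(12, 18) = 18
Free float = ES(successor) - EF(current) = 18 - 12 = 6

6


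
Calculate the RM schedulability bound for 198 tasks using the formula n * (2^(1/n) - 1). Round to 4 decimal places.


Compute 2^(1/198) = 1.0035068781
Subtract 1: 1.0035068781 - 1 = 0.0035068781
Multiply by n: 198 * 0.0035068781 = 0.6943618638
Round to 4 dp: 0.6944

0.6944


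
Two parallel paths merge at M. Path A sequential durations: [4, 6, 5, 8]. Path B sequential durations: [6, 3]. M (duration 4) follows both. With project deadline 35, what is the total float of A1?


Forward pass: ES(A1) = sum of predecessors on chain A = 0
EF = ES + duration = 0 + 4 = 4
Backward pass: LF(M) = deadline = 35; LS(M) = 35 - 4 = 31
LF(A1) = LS(M) - sum(successors on chain A) = 31 - 19 = 12
LS = LF - duration = 12 - 4 = 8
Total float = LS - ES = 8 - 0 = 8

8


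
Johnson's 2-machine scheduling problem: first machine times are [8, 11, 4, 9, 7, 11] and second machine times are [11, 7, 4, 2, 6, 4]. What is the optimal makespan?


Apply Johnson's rule:
  Group 1 (a <= b): [(3, 4, 4), (1, 8, 11)]
  Group 2 (a > b): [(2, 11, 7), (5, 7, 6), (6, 11, 4), (4, 9, 2)]
Optimal job order: [3, 1, 2, 5, 6, 4]
Schedule:
  Job 3: M1 done at 4, M2 done at 8
  Job 1: M1 done at 12, M2 done at 23
  Job 2: M1 done at 23, M2 done at 30
  Job 5: M1 done at 30, M2 done at 36
  Job 6: M1 done at 41, M2 done at 45
  Job 4: M1 done at 50, M2 done at 52
Makespan = 52

52


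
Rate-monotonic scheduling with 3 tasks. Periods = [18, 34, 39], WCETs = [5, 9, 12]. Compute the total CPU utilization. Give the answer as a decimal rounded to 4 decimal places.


Compute individual utilizations (exact fractions):
  Task 1: C/T = 5/18 (approx. 0.2778)
  Task 2: C/T = 9/34 (approx. 0.2647)
  Task 3: C/T = 12/39 = 4/13 (approx. 0.3077)
Total utilization U = 5/18 + 9/34 + 4/13 = 1691/1989
Rounded to 4 decimal places: U = 0.8502
RM (Liu & Layland) bound for 3 tasks = 0.779763; compare with U = 1691/1989 (approx. 0.850176)
bound < U <= 1, so the RM sufficient condition is not met (inconclusive; an exact test such as response-time analysis is needed).

0.8502


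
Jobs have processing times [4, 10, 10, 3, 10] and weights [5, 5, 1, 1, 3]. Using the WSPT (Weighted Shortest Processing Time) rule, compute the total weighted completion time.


Compute p/w ratios and sort ascending (WSPT): [(4, 5), (10, 5), (3, 1), (10, 3), (10, 1)]
Compute weighted completion times:
  Job (p=4,w=5): C=4, w*C=5*4=20
  Job (p=10,w=5): C=14, w*C=5*14=70
  Job (p=3,w=1): C=17, w*C=1*17=17
  Job (p=10,w=3): C=27, w*C=3*27=81
  Job (p=10,w=1): C=37, w*C=1*37=37
Total weighted completion time = 225

225


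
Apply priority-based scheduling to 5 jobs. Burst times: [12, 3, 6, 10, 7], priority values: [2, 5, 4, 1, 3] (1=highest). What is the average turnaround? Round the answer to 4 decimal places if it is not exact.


Sort by priority (ascending = highest first):
Order: [(1, 10), (2, 12), (3, 7), (4, 6), (5, 3)]
Completion times:
  Priority 1, burst=10, C=10
  Priority 2, burst=12, C=22
  Priority 3, burst=7, C=29
  Priority 4, burst=6, C=35
  Priority 5, burst=3, C=38
Average turnaround = 134/5 = 26.8

26.8


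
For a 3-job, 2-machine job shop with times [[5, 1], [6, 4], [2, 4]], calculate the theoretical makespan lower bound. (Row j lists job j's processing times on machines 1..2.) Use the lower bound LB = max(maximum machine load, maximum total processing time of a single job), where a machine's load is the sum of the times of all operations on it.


Machine loads:
  Machine 1: 5 + 6 + 2 = 13
  Machine 2: 1 + 4 + 4 = 9
Max machine load = 13
Job totals:
  Job 1: 6
  Job 2: 10
  Job 3: 6
Max job total = 10
Lower bound = max(13, 10) = 13

13


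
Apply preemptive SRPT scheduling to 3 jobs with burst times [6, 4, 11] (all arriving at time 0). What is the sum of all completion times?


Since all jobs arrive at t=0, SRPT equals SPT ordering.
SPT order: [4, 6, 11]
Completion times:
  Job 1: p=4, C=4
  Job 2: p=6, C=10
  Job 3: p=11, C=21
Total completion time = 4 + 10 + 21 = 35

35


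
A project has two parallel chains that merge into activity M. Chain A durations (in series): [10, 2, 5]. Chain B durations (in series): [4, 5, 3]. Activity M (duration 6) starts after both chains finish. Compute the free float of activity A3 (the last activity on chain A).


ES(A3) = sum of predecessors on chain A = 12
EF(A3) = ES + duration = 12 + 5 = 17
Successor of A3 is M. ES(M) = max(sum(A), sum(B)) = max(17, 12) = 17
Free float = ES(successor) - EF(current) = 17 - 17 = 0

0


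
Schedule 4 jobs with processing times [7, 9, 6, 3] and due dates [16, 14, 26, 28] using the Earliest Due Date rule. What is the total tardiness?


Sort by due date (EDD order): [(9, 14), (7, 16), (6, 26), (3, 28)]
Compute completion times and tardiness:
  Job 1: p=9, d=14, C=9, tardiness=max(0,9-14)=0
  Job 2: p=7, d=16, C=16, tardiness=max(0,16-16)=0
  Job 3: p=6, d=26, C=22, tardiness=max(0,22-26)=0
  Job 4: p=3, d=28, C=25, tardiness=max(0,25-28)=0
Total tardiness = 0

0


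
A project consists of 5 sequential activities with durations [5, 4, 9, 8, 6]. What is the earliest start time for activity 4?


Activity 4 starts after activities 1 through 3 complete.
Predecessor durations: [5, 4, 9]
ES = 5 + 4 + 9 = 18

18


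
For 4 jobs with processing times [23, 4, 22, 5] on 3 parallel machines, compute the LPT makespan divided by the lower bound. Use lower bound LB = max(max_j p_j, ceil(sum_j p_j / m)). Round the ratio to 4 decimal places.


LPT order: [23, 22, 5, 4]
Machine loads after assignment: [23, 22, 9]
LPT makespan = 23
Lower bound = max(max_job, ceil(total/3)) = max(23, 18) = 23
Ratio = 23 / 23 = 1.0

1.0


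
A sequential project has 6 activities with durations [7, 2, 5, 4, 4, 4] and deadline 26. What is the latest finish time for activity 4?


LF(activity 4) = deadline - sum of successor durations
Successors: activities 5 through 6 with durations [4, 4]
Sum of successor durations = 8
LF = 26 - 8 = 18

18


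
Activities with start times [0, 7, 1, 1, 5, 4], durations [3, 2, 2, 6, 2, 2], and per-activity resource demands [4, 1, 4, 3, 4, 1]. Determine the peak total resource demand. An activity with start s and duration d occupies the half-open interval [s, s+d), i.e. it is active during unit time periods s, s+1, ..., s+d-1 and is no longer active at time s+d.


Each activity i is active on [start_i, start_i + duration_i).
Compute total resource usage per time slot:
  t=0: active resources = [4], total = 4
  t=1: active resources = [4, 4, 3], total = 11
  t=2: active resources = [4, 4, 3], total = 11
  t=3: active resources = [3], total = 3
  t=4: active resources = [3, 1], total = 4
  t=5: active resources = [3, 4, 1], total = 8
  t=6: active resources = [3, 4], total = 7
  t=7: active resources = [1], total = 1
  t=8: active resources = [1], total = 1
Peak resource demand = 11

11


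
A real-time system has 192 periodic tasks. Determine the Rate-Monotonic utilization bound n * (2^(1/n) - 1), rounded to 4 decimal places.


Compute 2^(1/192) = 1.0036166660
Subtract 1: 1.0036166660 - 1 = 0.0036166660
Multiply by n: 192 * 0.0036166660 = 0.6943998720
Round to 4 dp: 0.6944

0.6944


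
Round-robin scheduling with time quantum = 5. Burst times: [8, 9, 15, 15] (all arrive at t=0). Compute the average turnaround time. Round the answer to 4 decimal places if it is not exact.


Time quantum = 5
Execution trace:
  J1 runs 5 units, time = 5
  J2 runs 5 units, time = 10
  J3 runs 5 units, time = 15
  J4 runs 5 units, time = 20
  J1 runs 3 units, time = 23
  J2 runs 4 units, time = 27
  J3 runs 5 units, time = 32
  J4 runs 5 units, time = 37
  J3 runs 5 units, time = 42
  J4 runs 5 units, time = 47
Finish times: [23, 27, 42, 47]
Average turnaround = 139/4 = 34.75

34.75


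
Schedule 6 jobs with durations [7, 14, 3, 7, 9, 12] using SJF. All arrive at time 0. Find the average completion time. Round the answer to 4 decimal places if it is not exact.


SJF order (ascending): [3, 7, 7, 9, 12, 14]
Completion times:
  Job 1: burst=3, C=3
  Job 2: burst=7, C=10
  Job 3: burst=7, C=17
  Job 4: burst=9, C=26
  Job 5: burst=12, C=38
  Job 6: burst=14, C=52
Average completion = 146/6 = 24.3333

24.3333


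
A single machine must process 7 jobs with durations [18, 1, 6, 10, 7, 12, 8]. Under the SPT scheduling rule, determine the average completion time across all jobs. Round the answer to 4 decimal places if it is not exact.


Sort jobs by processing time (SPT order): [1, 6, 7, 8, 10, 12, 18]
Compute completion times sequentially:
  Job 1: processing = 1, completes at 1
  Job 2: processing = 6, completes at 7
  Job 3: processing = 7, completes at 14
  Job 4: processing = 8, completes at 22
  Job 5: processing = 10, completes at 32
  Job 6: processing = 12, completes at 44
  Job 7: processing = 18, completes at 62
Sum of completion times = 182
Average completion time = 182/7 = 26.0

26.0


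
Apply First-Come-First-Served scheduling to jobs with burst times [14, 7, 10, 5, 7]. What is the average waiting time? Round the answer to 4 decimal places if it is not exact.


FCFS order (as given): [14, 7, 10, 5, 7]
Waiting times:
  Job 1: wait = 0
  Job 2: wait = 14
  Job 3: wait = 21
  Job 4: wait = 31
  Job 5: wait = 36
Sum of waiting times = 102
Average waiting time = 102/5 = 20.4

20.4


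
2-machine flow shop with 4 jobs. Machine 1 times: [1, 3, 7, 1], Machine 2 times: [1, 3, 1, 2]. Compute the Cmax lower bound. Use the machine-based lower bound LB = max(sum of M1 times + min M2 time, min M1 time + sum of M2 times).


LB1 = sum(M1 times) + min(M2 times) = 12 + 1 = 13
LB2 = min(M1 times) + sum(M2 times) = 1 + 7 = 8
Lower bound = max(LB1, LB2) = max(13, 8) = 13

13


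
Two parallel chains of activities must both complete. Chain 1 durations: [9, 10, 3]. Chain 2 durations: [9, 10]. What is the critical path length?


Path A total = 9 + 10 + 3 = 22
Path B total = 9 + 10 = 19
Critical path = longest path = max(22, 19) = 22

22


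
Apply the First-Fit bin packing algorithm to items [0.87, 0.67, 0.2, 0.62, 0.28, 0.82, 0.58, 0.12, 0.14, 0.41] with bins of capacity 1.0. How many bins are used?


Place items sequentially using First-Fit:
  Item 0.87 -> new Bin 1
  Item 0.67 -> new Bin 2
  Item 0.2 -> Bin 2 (now 0.87)
  Item 0.62 -> new Bin 3
  Item 0.28 -> Bin 3 (now 0.9)
  Item 0.82 -> new Bin 4
  Item 0.58 -> new Bin 5
  Item 0.12 -> Bin 1 (now 0.99)
  Item 0.14 -> Bin 4 (now 0.96)
  Item 0.41 -> Bin 5 (now 0.99)
Total bins used = 5

5


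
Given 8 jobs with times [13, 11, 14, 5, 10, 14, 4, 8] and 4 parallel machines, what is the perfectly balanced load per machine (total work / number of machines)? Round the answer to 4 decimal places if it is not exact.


Total processing time = 13 + 11 + 14 + 5 + 10 + 14 + 4 + 8 = 79
Number of machines = 4
Ideal balanced load = 79 / 4 = 19.75

19.75


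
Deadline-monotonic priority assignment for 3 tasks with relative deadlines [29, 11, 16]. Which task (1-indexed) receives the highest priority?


Sort tasks by relative deadline (ascending):
  Task 2: deadline = 11
  Task 3: deadline = 16
  Task 1: deadline = 29
Priority order (highest first): [2, 3, 1]
Highest priority task = 2

2


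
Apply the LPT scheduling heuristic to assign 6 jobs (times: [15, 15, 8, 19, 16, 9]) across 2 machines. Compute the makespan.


Sort jobs in decreasing order (LPT): [19, 16, 15, 15, 9, 8]
Assign each job to the least loaded machine:
  Machine 1: jobs [19, 15, 8], load = 42
  Machine 2: jobs [16, 15, 9], load = 40
Makespan = max load = 42

42


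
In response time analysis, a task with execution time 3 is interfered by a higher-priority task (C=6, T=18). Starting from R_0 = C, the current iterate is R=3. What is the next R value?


R_next = C + ceil(R_prev / T_hp) * C_hp
ceil(3 / 18) = ceil(0.1667) = 1
Interference = 1 * 6 = 6
R_next = 3 + 6 = 9

9


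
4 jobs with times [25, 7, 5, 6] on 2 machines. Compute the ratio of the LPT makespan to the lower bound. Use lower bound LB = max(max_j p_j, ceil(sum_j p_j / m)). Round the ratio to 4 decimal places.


LPT order: [25, 7, 6, 5]
Machine loads after assignment: [25, 18]
LPT makespan = 25
Lower bound = max(max_job, ceil(total/2)) = max(25, 22) = 25
Ratio = 25 / 25 = 1.0

1.0


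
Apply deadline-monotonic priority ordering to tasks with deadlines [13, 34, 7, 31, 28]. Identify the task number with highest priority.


Sort tasks by relative deadline (ascending):
  Task 3: deadline = 7
  Task 1: deadline = 13
  Task 5: deadline = 28
  Task 4: deadline = 31
  Task 2: deadline = 34
Priority order (highest first): [3, 1, 5, 4, 2]
Highest priority task = 3

3


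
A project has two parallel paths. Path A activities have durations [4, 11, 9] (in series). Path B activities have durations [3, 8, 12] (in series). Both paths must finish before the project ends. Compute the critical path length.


Path A total = 4 + 11 + 9 = 24
Path B total = 3 + 8 + 12 = 23
Critical path = longest path = max(24, 23) = 24

24


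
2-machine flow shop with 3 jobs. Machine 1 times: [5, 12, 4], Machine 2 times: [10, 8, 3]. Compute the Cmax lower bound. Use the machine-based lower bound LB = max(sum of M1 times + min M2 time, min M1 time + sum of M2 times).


LB1 = sum(M1 times) + min(M2 times) = 21 + 3 = 24
LB2 = min(M1 times) + sum(M2 times) = 4 + 21 = 25
Lower bound = max(LB1, LB2) = max(24, 25) = 25

25


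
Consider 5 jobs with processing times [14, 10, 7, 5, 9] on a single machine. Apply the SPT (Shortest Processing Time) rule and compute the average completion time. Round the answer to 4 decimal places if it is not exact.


Sort jobs by processing time (SPT order): [5, 7, 9, 10, 14]
Compute completion times sequentially:
  Job 1: processing = 5, completes at 5
  Job 2: processing = 7, completes at 12
  Job 3: processing = 9, completes at 21
  Job 4: processing = 10, completes at 31
  Job 5: processing = 14, completes at 45
Sum of completion times = 114
Average completion time = 114/5 = 22.8

22.8


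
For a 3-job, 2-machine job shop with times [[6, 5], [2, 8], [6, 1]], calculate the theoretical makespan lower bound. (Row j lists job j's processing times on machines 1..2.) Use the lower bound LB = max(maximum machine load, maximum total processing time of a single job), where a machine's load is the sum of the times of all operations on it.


Machine loads:
  Machine 1: 6 + 2 + 6 = 14
  Machine 2: 5 + 8 + 1 = 14
Max machine load = 14
Job totals:
  Job 1: 11
  Job 2: 10
  Job 3: 7
Max job total = 11
Lower bound = max(14, 11) = 14

14


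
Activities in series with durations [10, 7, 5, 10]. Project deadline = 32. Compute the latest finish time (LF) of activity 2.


LF(activity 2) = deadline - sum of successor durations
Successors: activities 3 through 4 with durations [5, 10]
Sum of successor durations = 15
LF = 32 - 15 = 17

17


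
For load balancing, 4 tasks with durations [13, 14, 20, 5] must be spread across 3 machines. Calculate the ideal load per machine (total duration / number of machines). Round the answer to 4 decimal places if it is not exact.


Total processing time = 13 + 14 + 20 + 5 = 52
Number of machines = 3
Ideal balanced load = 52 / 3 = 17.3333

17.3333


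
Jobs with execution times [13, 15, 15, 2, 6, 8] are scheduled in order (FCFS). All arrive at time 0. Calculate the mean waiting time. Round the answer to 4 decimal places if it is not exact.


FCFS order (as given): [13, 15, 15, 2, 6, 8]
Waiting times:
  Job 1: wait = 0
  Job 2: wait = 13
  Job 3: wait = 28
  Job 4: wait = 43
  Job 5: wait = 45
  Job 6: wait = 51
Sum of waiting times = 180
Average waiting time = 180/6 = 30.0

30.0


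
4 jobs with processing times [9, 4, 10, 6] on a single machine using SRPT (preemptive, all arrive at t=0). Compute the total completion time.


Since all jobs arrive at t=0, SRPT equals SPT ordering.
SPT order: [4, 6, 9, 10]
Completion times:
  Job 1: p=4, C=4
  Job 2: p=6, C=10
  Job 3: p=9, C=19
  Job 4: p=10, C=29
Total completion time = 4 + 10 + 19 + 29 = 62

62


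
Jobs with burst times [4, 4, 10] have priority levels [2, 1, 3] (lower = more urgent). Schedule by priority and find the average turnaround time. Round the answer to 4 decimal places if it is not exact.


Sort by priority (ascending = highest first):
Order: [(1, 4), (2, 4), (3, 10)]
Completion times:
  Priority 1, burst=4, C=4
  Priority 2, burst=4, C=8
  Priority 3, burst=10, C=18
Average turnaround = 30/3 = 10.0

10.0


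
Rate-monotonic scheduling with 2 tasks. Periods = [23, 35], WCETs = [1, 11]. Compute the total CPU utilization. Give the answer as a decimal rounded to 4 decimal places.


Compute individual utilizations (exact fractions):
  Task 1: C/T = 1/23 (approx. 0.0435)
  Task 2: C/T = 11/35 (approx. 0.3143)
Total utilization U = 1/23 + 11/35 = 288/805
Rounded to 4 decimal places: U = 0.3578
RM (Liu & Layland) bound for 2 tasks = 0.828427; compare with U = 288/805 (approx. 0.357764)
U <= bound, so schedulable by RM sufficient condition.

0.3578
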